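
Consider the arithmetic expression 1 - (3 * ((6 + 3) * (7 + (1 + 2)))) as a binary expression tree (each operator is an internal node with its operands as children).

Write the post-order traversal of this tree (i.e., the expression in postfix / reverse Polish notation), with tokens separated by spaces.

1 3 6 3 + 7 1 2 + + * * -

Post-order on an expression tree gives postfix notation: for each operator, emit left operand, right operand, then the operator.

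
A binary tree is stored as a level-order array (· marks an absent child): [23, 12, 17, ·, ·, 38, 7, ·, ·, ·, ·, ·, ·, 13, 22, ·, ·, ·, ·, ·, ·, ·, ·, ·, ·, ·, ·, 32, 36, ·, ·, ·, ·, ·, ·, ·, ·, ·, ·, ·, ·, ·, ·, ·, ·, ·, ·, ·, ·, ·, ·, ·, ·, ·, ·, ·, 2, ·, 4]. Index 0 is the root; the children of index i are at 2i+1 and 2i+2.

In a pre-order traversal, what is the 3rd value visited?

Pre-order visits the node, then its left subtree, then its right subtree.
Visit 23.
At 23: go left to 12.
  12 is a leaf — visit 12.
At 23: go right to 17.
  Visit 17.
  At 17: go left to 38.
    38 is a leaf — visit 38.
  At 17: go right to 7.
    Visit 7.
    At 7: go left to 13.
      Visit 13.
      At 13: go left to 32.
        Visit 32.
        At 32: no left child.
        At 32: go right to 2.
          2 is a leaf — visit 2.
      At 13: go right to 36.
        Visit 36.
        At 36: no left child.
        At 36: go right to 4.
          4 is a leaf — visit 4.
    At 7: go right to 22.
      22 is a leaf — visit 22.
Full pre-order sequence: 23, 12, 17, 38, 7, 13, 32, 2, 36, 4, 22.

17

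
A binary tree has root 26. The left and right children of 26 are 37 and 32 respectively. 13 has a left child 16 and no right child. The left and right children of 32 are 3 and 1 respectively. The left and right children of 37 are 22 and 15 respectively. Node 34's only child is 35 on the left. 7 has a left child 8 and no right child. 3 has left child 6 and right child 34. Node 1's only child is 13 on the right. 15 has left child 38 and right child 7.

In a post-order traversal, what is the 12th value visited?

Post-order visits the left subtree, then the right subtree, then the node.
At 26: go left to 37.
  At 37: go left to 22.
    22 is a leaf — visit 22.
  At 37: go right to 15.
    At 15: go left to 38.
      38 is a leaf — visit 38.
    At 15: go right to 7.
      At 7: go left to 8.
        8 is a leaf — visit 8.
      At 7: no right child.
      Visit 7.
    Visit 15.
  Visit 37.
At 26: go right to 32.
  At 32: go left to 3.
    At 3: go left to 6.
      6 is a leaf — visit 6.
    At 3: go right to 34.
      At 34: go left to 35.
        35 is a leaf — visit 35.
      At 34: no right child.
      Visit 34.
    Visit 3.
  At 32: go right to 1.
    At 1: no left child.
    At 1: go right to 13.
      At 13: go left to 16.
        16 is a leaf — visit 16.
      At 13: no right child.
      Visit 13.
    Visit 1.
  Visit 32.
Visit 26.
Full post-order sequence: 22, 38, 8, 7, 15, 37, 6, 35, 34, 3, 16, 13, 1, 32, 26.

13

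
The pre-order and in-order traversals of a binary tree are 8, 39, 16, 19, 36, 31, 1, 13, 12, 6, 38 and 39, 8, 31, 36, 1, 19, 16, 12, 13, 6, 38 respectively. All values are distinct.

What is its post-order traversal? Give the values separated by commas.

39, 31, 1, 36, 19, 12, 38, 6, 13, 16, 8

The first element of pre-order is the root; it splits in-order into left and right subtrees.
Root 8: left subtree has 1 node {39}, right has 9 {31, 36, 1, 19, 16, 12, 13, 6, 38}.
  Root 16: left subtree has 4 nodes {31, 36, 1, 19}, right has 4 {12, 13, 6, 38}.
    Root 19: left subtree has 3 nodes {31, 36, 1}, right has 0 { }.
      Root 36: left subtree has 1 node {31}, right has 1 {1}.
    Root 13: left subtree has 1 node {12}, right has 2 {6, 38}.
      Root 6: left subtree has 0 nodes { }, right has 1 {38}.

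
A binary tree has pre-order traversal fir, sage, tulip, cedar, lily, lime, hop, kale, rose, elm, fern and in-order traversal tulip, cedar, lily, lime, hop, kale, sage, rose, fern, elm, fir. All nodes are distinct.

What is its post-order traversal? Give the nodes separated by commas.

kale, hop, lime, lily, cedar, tulip, fern, elm, rose, sage, fir

The first element of pre-order is the root; it splits in-order into left and right subtrees.
Root fir: left subtree has 10 nodes {tulip, cedar, lily, lime, hop, kale, sage, rose, fern, elm}, right has 0 { }.
  Root sage: left subtree has 6 nodes {tulip, cedar, lily, lime, hop, kale}, right has 3 {rose, fern, elm}.
    Root tulip: left subtree has 0 nodes { }, right has 5 {cedar, lily, lime, hop, kale}.
      Root cedar: left subtree has 0 nodes { }, right has 4 {lily, lime, hop, kale}.
        Root lily: left subtree has 0 nodes { }, right has 3 {lime, hop, kale}.
          Root lime: left subtree has 0 nodes { }, right has 2 {hop, kale}.
            Root hop: left subtree has 0 nodes { }, right has 1 {kale}.
    Root rose: left subtree has 0 nodes { }, right has 2 {fern, elm}.
      Root elm: left subtree has 1 node {fern}, right has 0 { }.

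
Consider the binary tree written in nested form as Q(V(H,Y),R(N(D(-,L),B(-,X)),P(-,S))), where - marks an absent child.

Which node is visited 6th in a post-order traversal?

Post-order visits the left subtree, then the right subtree, then the node.
At Q: go left to V.
  At V: go left to H.
    H is a leaf — visit H.
  At V: go right to Y.
    Y is a leaf — visit Y.
  Visit V.
At Q: go right to R.
  At R: go left to N.
    At N: go left to D.
      At D: no left child.
      At D: go right to L.
        L is a leaf — visit L.
      Visit D.
    At N: go right to B.
      At B: no left child.
      At B: go right to X.
        X is a leaf — visit X.
      Visit B.
    Visit N.
  At R: go right to P.
    At P: no left child.
    At P: go right to S.
      S is a leaf — visit S.
    Visit P.
  Visit R.
Visit Q.
Full post-order sequence: H, Y, V, L, D, X, B, N, S, P, R, Q.

X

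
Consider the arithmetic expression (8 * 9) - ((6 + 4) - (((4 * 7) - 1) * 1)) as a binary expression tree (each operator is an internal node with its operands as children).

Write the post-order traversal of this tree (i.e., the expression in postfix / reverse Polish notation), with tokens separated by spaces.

8 9 * 6 4 + 4 7 * 1 - 1 * - -

Post-order on an expression tree gives postfix notation: for each operator, emit left operand, right operand, then the operator.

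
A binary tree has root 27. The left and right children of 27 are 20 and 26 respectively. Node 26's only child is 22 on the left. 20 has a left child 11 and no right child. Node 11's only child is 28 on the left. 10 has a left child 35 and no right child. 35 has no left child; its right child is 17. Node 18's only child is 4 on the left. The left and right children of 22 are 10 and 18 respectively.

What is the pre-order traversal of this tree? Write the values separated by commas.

27, 20, 11, 28, 26, 22, 10, 35, 17, 18, 4

Pre-order visits the node, then its left subtree, then its right subtree.
Visit 27.
At 27: go left to 20.
  Visit 20.
  At 20: go left to 11.
    Visit 11.
    At 11: go left to 28.
      28 is a leaf — visit 28.
    At 11: no right child.
  At 20: no right child.
At 27: go right to 26.
  Visit 26.
  At 26: go left to 22.
    Visit 22.
    At 22: go left to 10.
      Visit 10.
      At 10: go left to 35.
        Visit 35.
        At 35: no left child.
        At 35: go right to 17.
          17 is a leaf — visit 17.
      At 10: no right child.
    At 22: go right to 18.
      Visit 18.
      At 18: go left to 4.
        4 is a leaf — visit 4.
      At 18: no right child.
  At 26: no right child.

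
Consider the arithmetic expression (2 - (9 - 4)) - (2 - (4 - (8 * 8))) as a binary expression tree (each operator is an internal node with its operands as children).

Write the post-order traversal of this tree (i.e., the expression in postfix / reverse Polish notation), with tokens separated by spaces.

Post-order on an expression tree gives postfix notation: for each operator, emit left operand, right operand, then the operator.

2 9 4 - - 2 4 8 8 * - - -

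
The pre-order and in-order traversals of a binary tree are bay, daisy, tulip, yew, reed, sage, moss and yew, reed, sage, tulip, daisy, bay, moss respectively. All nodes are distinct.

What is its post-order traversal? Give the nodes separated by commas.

The first element of pre-order is the root; it splits in-order into left and right subtrees.
Root bay: left subtree has 5 nodes {yew, reed, sage, tulip, daisy}, right has 1 {moss}.
  Root daisy: left subtree has 4 nodes {yew, reed, sage, tulip}, right has 0 { }.
    Root tulip: left subtree has 3 nodes {yew, reed, sage}, right has 0 { }.
      Root yew: left subtree has 0 nodes { }, right has 2 {reed, sage}.
        Root reed: left subtree has 0 nodes { }, right has 1 {sage}.

sage, reed, yew, tulip, daisy, moss, bay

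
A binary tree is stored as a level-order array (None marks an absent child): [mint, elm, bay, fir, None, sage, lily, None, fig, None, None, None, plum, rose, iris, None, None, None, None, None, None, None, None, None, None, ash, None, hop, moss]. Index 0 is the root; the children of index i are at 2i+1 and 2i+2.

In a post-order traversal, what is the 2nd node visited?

fir

Post-order visits the left subtree, then the right subtree, then the node.
At mint: go left to elm.
  At elm: go left to fir.
    At fir: no left child.
    At fir: go right to fig.
      fig is a leaf — visit fig.
    Visit fir.
  At elm: no right child.
  Visit elm.
At mint: go right to bay.
  At bay: go left to sage.
    At sage: no left child.
    At sage: go right to plum.
      At plum: go left to ash.
        ash is a leaf — visit ash.
      At plum: no right child.
      Visit plum.
    Visit sage.
  At bay: go right to lily.
    At lily: go left to rose.
      At rose: go left to hop.
        hop is a leaf — visit hop.
      At rose: go right to moss.
        moss is a leaf — visit moss.
      Visit rose.
    At lily: go right to iris.
      iris is a leaf — visit iris.
    Visit lily.
  Visit bay.
Visit mint.
Full post-order sequence: fig, fir, elm, ash, plum, sage, hop, moss, rose, iris, lily, bay, mint.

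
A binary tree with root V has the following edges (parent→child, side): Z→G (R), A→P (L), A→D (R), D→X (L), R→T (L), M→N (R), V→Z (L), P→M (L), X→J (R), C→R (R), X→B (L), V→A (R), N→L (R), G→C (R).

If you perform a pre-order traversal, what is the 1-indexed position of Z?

2

Pre-order visits the node, then its left subtree, then its right subtree.
Visit V.
At V: go left to Z.
  Visit Z.
  At Z: no left child.
  At Z: go right to G.
    Visit G.
    At G: no left child.
    At G: go right to C.
      Visit C.
      At C: no left child.
      At C: go right to R.
        Visit R.
        At R: go left to T.
          T is a leaf — visit T.
        At R: no right child.
At V: go right to A.
  Visit A.
  At A: go left to P.
    Visit P.
    At P: go left to M.
      Visit M.
      At M: no left child.
      At M: go right to N.
        Visit N.
        At N: no left child.
        At N: go right to L.
          L is a leaf — visit L.
    At P: no right child.
  At A: go right to D.
    Visit D.
    At D: go left to X.
      Visit X.
      At X: go left to B.
        B is a leaf — visit B.
      At X: go right to J.
        J is a leaf — visit J.
    At D: no right child.
Full pre-order sequence: V, Z, G, C, R, T, A, P, M, N, L, D, X, B, J.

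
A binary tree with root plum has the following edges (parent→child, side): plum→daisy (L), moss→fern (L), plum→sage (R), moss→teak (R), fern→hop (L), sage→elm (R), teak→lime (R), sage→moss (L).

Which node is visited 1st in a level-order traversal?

plum

Level-order visits nodes level by level from the root, left to right within each level.
Level 0: plum
Level 1: daisy, sage
Level 2: moss, elm
Level 3: fern, teak
Level 4: hop, lime
Full level-order sequence: plum, daisy, sage, moss, elm, fern, teak, hop, lime.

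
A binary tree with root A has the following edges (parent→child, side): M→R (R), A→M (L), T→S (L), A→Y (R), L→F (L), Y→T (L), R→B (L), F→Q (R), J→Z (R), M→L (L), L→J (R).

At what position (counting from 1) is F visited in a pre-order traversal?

4

Pre-order visits the node, then its left subtree, then its right subtree.
Visit A.
At A: go left to M.
  Visit M.
  At M: go left to L.
    Visit L.
    At L: go left to F.
      Visit F.
      At F: no left child.
      At F: go right to Q.
        Q is a leaf — visit Q.
    At L: go right to J.
      Visit J.
      At J: no left child.
      At J: go right to Z.
        Z is a leaf — visit Z.
  At M: go right to R.
    Visit R.
    At R: go left to B.
      B is a leaf — visit B.
    At R: no right child.
At A: go right to Y.
  Visit Y.
  At Y: go left to T.
    Visit T.
    At T: go left to S.
      S is a leaf — visit S.
    At T: no right child.
  At Y: no right child.
Full pre-order sequence: A, M, L, F, Q, J, Z, R, B, Y, T, S.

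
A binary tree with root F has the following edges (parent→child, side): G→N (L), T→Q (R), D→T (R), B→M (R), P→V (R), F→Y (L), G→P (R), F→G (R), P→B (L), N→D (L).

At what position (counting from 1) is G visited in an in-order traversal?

7

In-order visits the left subtree, then the node, then the right subtree.
At F: go left to Y.
  Y is a leaf — visit Y.
Visit F.
At F: go right to G.
  At G: go left to N.
    At N: go left to D.
      At D: no left child.
      Visit D.
      At D: go right to T.
        At T: no left child.
        Visit T.
        At T: go right to Q.
          Q is a leaf — visit Q.
    Visit N.
    At N: no right child.
  Visit G.
  At G: go right to P.
    At P: go left to B.
      At B: no left child.
      Visit B.
      At B: go right to M.
        M is a leaf — visit M.
    Visit P.
    At P: go right to V.
      V is a leaf — visit V.
Full in-order sequence: Y, F, D, T, Q, N, G, B, M, P, V.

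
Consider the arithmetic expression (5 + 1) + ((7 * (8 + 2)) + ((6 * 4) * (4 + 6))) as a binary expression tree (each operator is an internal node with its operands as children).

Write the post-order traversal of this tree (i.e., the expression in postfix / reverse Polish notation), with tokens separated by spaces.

Post-order on an expression tree gives postfix notation: for each operator, emit left operand, right operand, then the operator.

5 1 + 7 8 2 + * 6 4 * 4 6 + * + +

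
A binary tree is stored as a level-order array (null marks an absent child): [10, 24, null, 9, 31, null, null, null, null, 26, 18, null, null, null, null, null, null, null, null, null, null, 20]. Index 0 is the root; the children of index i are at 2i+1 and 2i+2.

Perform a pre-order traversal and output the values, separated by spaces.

Pre-order visits the node, then its left subtree, then its right subtree.
Visit 10.
At 10: go left to 24.
  Visit 24.
  At 24: go left to 9.
    9 is a leaf — visit 9.
  At 24: go right to 31.
    Visit 31.
    At 31: go left to 26.
      26 is a leaf — visit 26.
    At 31: go right to 18.
      Visit 18.
      At 18: go left to 20.
        20 is a leaf — visit 20.
      At 18: no right child.
At 10: no right child.

10 24 9 31 26 18 20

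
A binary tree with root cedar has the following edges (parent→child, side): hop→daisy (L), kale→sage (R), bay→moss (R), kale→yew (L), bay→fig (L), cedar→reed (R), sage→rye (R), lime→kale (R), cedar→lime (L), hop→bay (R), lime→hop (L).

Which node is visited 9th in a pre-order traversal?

Pre-order visits the node, then its left subtree, then its right subtree.
Visit cedar.
At cedar: go left to lime.
  Visit lime.
  At lime: go left to hop.
    Visit hop.
    At hop: go left to daisy.
      daisy is a leaf — visit daisy.
    At hop: go right to bay.
      Visit bay.
      At bay: go left to fig.
        fig is a leaf — visit fig.
      At bay: go right to moss.
        moss is a leaf — visit moss.
  At lime: go right to kale.
    Visit kale.
    At kale: go left to yew.
      yew is a leaf — visit yew.
    At kale: go right to sage.
      Visit sage.
      At sage: no left child.
      At sage: go right to rye.
        rye is a leaf — visit rye.
At cedar: go right to reed.
  reed is a leaf — visit reed.
Full pre-order sequence: cedar, lime, hop, daisy, bay, fig, moss, kale, yew, sage, rye, reed.

yew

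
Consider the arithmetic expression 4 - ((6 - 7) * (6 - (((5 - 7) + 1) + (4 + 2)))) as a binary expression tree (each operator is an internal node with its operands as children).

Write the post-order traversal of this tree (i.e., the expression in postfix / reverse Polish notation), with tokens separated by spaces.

Post-order on an expression tree gives postfix notation: for each operator, emit left operand, right operand, then the operator.

4 6 7 - 6 5 7 - 1 + 4 2 + + - * -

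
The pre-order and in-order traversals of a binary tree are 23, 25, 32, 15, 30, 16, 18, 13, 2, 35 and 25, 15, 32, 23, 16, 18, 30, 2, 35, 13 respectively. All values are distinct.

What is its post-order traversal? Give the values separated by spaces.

15 32 25 18 16 35 2 13 30 23

The first element of pre-order is the root; it splits in-order into left and right subtrees.
Root 23: left subtree has 3 nodes {25, 15, 32}, right has 6 {16, 18, 30, 2, 35, 13}.
  Root 25: left subtree has 0 nodes { }, right has 2 {15, 32}.
    Root 32: left subtree has 1 node {15}, right has 0 { }.
  Root 30: left subtree has 2 nodes {16, 18}, right has 3 {2, 35, 13}.
    Root 16: left subtree has 0 nodes { }, right has 1 {18}.
    Root 13: left subtree has 2 nodes {2, 35}, right has 0 { }.
      Root 2: left subtree has 0 nodes { }, right has 1 {35}.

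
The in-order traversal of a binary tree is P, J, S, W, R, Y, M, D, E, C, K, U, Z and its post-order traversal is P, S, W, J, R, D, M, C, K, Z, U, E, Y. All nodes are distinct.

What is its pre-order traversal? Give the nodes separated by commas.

Y, R, J, P, W, S, E, M, D, U, K, C, Z

The last element of post-order is the root; it splits in-order into left and right subtrees.
Root Y: left subtree has 5 nodes {P, J, S, W, R}, right has 7 {M, D, E, C, K, U, Z}.
  Root R: left subtree has 4 nodes {P, J, S, W}, right has 0 { }.
    Root J: left subtree has 1 node {P}, right has 2 {S, W}.
      Root W: left subtree has 1 node {S}, right has 0 { }.
  Root E: left subtree has 2 nodes {M, D}, right has 4 {C, K, U, Z}.
    Root M: left subtree has 0 nodes { }, right has 1 {D}.
    Root U: left subtree has 2 nodes {C, K}, right has 1 {Z}.
      Root K: left subtree has 1 node {C}, right has 0 { }.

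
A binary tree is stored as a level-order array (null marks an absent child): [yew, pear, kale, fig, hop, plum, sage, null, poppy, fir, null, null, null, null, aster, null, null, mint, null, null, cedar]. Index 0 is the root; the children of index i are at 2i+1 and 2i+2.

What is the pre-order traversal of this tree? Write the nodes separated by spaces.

Pre-order visits the node, then its left subtree, then its right subtree.
Visit yew.
At yew: go left to pear.
  Visit pear.
  At pear: go left to fig.
    Visit fig.
    At fig: no left child.
    At fig: go right to poppy.
      Visit poppy.
      At poppy: go left to mint.
        mint is a leaf — visit mint.
      At poppy: no right child.
  At pear: go right to hop.
    Visit hop.
    At hop: go left to fir.
      Visit fir.
      At fir: no left child.
      At fir: go right to cedar.
        cedar is a leaf — visit cedar.
    At hop: no right child.
At yew: go right to kale.
  Visit kale.
  At kale: go left to plum.
    plum is a leaf — visit plum.
  At kale: go right to sage.
    Visit sage.
    At sage: no left child.
    At sage: go right to aster.
      aster is a leaf — visit aster.

yew pear fig poppy mint hop fir cedar kale plum sage aster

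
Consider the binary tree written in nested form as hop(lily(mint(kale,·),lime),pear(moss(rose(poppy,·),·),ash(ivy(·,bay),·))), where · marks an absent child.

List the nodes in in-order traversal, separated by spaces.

In-order visits the left subtree, then the node, then the right subtree.
At hop: go left to lily.
  At lily: go left to mint.
    At mint: go left to kale.
      kale is a leaf — visit kale.
    Visit mint.
    At mint: no right child.
  Visit lily.
  At lily: go right to lime.
    lime is a leaf — visit lime.
Visit hop.
At hop: go right to pear.
  At pear: go left to moss.
    At moss: go left to rose.
      At rose: go left to poppy.
        poppy is a leaf — visit poppy.
      Visit rose.
      At rose: no right child.
    Visit moss.
    At moss: no right child.
  Visit pear.
  At pear: go right to ash.
    At ash: go left to ivy.
      At ivy: no left child.
      Visit ivy.
      At ivy: go right to bay.
        bay is a leaf — visit bay.
    Visit ash.
    At ash: no right child.

kale mint lily lime hop poppy rose moss pear ivy bay ash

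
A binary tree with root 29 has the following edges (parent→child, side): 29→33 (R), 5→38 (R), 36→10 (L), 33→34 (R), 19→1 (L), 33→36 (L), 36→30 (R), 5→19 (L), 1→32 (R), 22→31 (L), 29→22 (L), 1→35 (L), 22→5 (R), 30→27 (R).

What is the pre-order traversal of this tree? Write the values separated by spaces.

Pre-order visits the node, then its left subtree, then its right subtree.
Visit 29.
At 29: go left to 22.
  Visit 22.
  At 22: go left to 31.
    31 is a leaf — visit 31.
  At 22: go right to 5.
    Visit 5.
    At 5: go left to 19.
      Visit 19.
      At 19: go left to 1.
        Visit 1.
        At 1: go left to 35.
          35 is a leaf — visit 35.
        At 1: go right to 32.
          32 is a leaf — visit 32.
      At 19: no right child.
    At 5: go right to 38.
      38 is a leaf — visit 38.
At 29: go right to 33.
  Visit 33.
  At 33: go left to 36.
    Visit 36.
    At 36: go left to 10.
      10 is a leaf — visit 10.
    At 36: go right to 30.
      Visit 30.
      At 30: no left child.
      At 30: go right to 27.
        27 is a leaf — visit 27.
  At 33: go right to 34.
    34 is a leaf — visit 34.

29 22 31 5 19 1 35 32 38 33 36 10 30 27 34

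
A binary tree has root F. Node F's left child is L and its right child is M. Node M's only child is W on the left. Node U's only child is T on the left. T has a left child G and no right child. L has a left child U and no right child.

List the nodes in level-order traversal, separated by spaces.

F L M U W T G

Level-order visits nodes level by level from the root, left to right within each level.
Level 0: F
Level 1: L, M
Level 2: U, W
Level 3: T
Level 4: G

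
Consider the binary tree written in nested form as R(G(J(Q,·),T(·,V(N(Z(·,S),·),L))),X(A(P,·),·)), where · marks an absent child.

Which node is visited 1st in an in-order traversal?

Q

In-order visits the left subtree, then the node, then the right subtree.
At R: go left to G.
  At G: go left to J.
    At J: go left to Q.
      Q is a leaf — visit Q.
    Visit J.
    At J: no right child.
  Visit G.
  At G: go right to T.
    At T: no left child.
    Visit T.
    At T: go right to V.
      At V: go left to N.
        At N: go left to Z.
          At Z: no left child.
          Visit Z.
          At Z: go right to S.
            S is a leaf — visit S.
        Visit N.
        At N: no right child.
      Visit V.
      At V: go right to L.
        L is a leaf — visit L.
Visit R.
At R: go right to X.
  At X: go left to A.
    At A: go left to P.
      P is a leaf — visit P.
    Visit A.
    At A: no right child.
  Visit X.
  At X: no right child.
Full in-order sequence: Q, J, G, T, Z, S, N, V, L, R, P, A, X.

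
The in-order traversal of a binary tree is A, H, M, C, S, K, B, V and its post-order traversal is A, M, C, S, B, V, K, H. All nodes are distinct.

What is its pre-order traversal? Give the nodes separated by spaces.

The last element of post-order is the root; it splits in-order into left and right subtrees.
Root H: left subtree has 1 node {A}, right has 6 {M, C, S, K, B, V}.
  Root K: left subtree has 3 nodes {M, C, S}, right has 2 {B, V}.
    Root S: left subtree has 2 nodes {M, C}, right has 0 { }.
      Root C: left subtree has 1 node {M}, right has 0 { }.
    Root V: left subtree has 1 node {B}, right has 0 { }.

H A K S C M V B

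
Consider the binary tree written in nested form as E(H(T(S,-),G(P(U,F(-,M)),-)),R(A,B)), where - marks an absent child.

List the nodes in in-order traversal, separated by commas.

In-order visits the left subtree, then the node, then the right subtree.
At E: go left to H.
  At H: go left to T.
    At T: go left to S.
      S is a leaf — visit S.
    Visit T.
    At T: no right child.
  Visit H.
  At H: go right to G.
    At G: go left to P.
      At P: go left to U.
        U is a leaf — visit U.
      Visit P.
      At P: go right to F.
        At F: no left child.
        Visit F.
        At F: go right to M.
          M is a leaf — visit M.
    Visit G.
    At G: no right child.
Visit E.
At E: go right to R.
  At R: go left to A.
    A is a leaf — visit A.
  Visit R.
  At R: go right to B.
    B is a leaf — visit B.

S, T, H, U, P, F, M, G, E, A, R, B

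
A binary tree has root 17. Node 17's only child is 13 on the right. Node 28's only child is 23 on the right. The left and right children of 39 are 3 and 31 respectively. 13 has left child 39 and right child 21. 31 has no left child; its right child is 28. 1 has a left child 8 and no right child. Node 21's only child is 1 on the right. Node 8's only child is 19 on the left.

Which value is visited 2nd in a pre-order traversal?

13

Pre-order visits the node, then its left subtree, then its right subtree.
Visit 17.
At 17: no left child.
At 17: go right to 13.
  Visit 13.
  At 13: go left to 39.
    Visit 39.
    At 39: go left to 3.
      3 is a leaf — visit 3.
    At 39: go right to 31.
      Visit 31.
      At 31: no left child.
      At 31: go right to 28.
        Visit 28.
        At 28: no left child.
        At 28: go right to 23.
          23 is a leaf — visit 23.
  At 13: go right to 21.
    Visit 21.
    At 21: no left child.
    At 21: go right to 1.
      Visit 1.
      At 1: go left to 8.
        Visit 8.
        At 8: go left to 19.
          19 is a leaf — visit 19.
        At 8: no right child.
      At 1: no right child.
Full pre-order sequence: 17, 13, 39, 3, 31, 28, 23, 21, 1, 8, 19.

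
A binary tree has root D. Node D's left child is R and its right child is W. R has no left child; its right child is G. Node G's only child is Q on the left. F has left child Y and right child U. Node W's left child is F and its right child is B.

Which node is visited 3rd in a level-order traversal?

Level-order visits nodes level by level from the root, left to right within each level.
Level 0: D
Level 1: R, W
Level 2: G, F, B
Level 3: Q, Y, U
Full level-order sequence: D, R, W, G, F, B, Q, Y, U.

W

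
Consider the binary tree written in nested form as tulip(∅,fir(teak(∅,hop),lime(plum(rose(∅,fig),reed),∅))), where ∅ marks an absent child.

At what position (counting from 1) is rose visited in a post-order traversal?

Post-order visits the left subtree, then the right subtree, then the node.
At tulip: no left child.
At tulip: go right to fir.
  At fir: go left to teak.
    At teak: no left child.
    At teak: go right to hop.
      hop is a leaf — visit hop.
    Visit teak.
  At fir: go right to lime.
    At lime: go left to plum.
      At plum: go left to rose.
        At rose: no left child.
        At rose: go right to fig.
          fig is a leaf — visit fig.
        Visit rose.
      At plum: go right to reed.
        reed is a leaf — visit reed.
      Visit plum.
    At lime: no right child.
    Visit lime.
  Visit fir.
Visit tulip.
Full post-order sequence: hop, teak, fig, rose, reed, plum, lime, fir, tulip.

4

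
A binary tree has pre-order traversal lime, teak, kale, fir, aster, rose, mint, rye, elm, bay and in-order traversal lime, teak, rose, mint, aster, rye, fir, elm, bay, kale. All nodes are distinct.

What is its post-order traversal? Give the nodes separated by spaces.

mint rose rye aster bay elm fir kale teak lime

The first element of pre-order is the root; it splits in-order into left and right subtrees.
Root lime: left subtree has 0 nodes { }, right has 9 {teak, rose, mint, aster, rye, fir, elm, bay, kale}.
  Root teak: left subtree has 0 nodes { }, right has 8 {rose, mint, aster, rye, fir, elm, bay, kale}.
    Root kale: left subtree has 7 nodes {rose, mint, aster, rye, fir, elm, bay}, right has 0 { }.
      Root fir: left subtree has 4 nodes {rose, mint, aster, rye}, right has 2 {elm, bay}.
        Root aster: left subtree has 2 nodes {rose, mint}, right has 1 {rye}.
          Root rose: left subtree has 0 nodes { }, right has 1 {mint}.
        Root elm: left subtree has 0 nodes { }, right has 1 {bay}.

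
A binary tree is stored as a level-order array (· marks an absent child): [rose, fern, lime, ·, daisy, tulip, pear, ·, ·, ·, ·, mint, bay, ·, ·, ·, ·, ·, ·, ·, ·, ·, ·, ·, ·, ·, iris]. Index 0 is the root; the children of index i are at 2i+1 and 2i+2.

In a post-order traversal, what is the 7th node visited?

Post-order visits the left subtree, then the right subtree, then the node.
At rose: go left to fern.
  At fern: no left child.
  At fern: go right to daisy.
    daisy is a leaf — visit daisy.
  Visit fern.
At rose: go right to lime.
  At lime: go left to tulip.
    At tulip: go left to mint.
      mint is a leaf — visit mint.
    At tulip: go right to bay.
      At bay: no left child.
      At bay: go right to iris.
        iris is a leaf — visit iris.
      Visit bay.
    Visit tulip.
  At lime: go right to pear.
    pear is a leaf — visit pear.
  Visit lime.
Visit rose.
Full post-order sequence: daisy, fern, mint, iris, bay, tulip, pear, lime, rose.

pear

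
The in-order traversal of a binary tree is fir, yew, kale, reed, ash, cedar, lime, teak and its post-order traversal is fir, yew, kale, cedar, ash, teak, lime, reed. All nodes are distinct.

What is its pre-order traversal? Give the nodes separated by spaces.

The last element of post-order is the root; it splits in-order into left and right subtrees.
Root reed: left subtree has 3 nodes {fir, yew, kale}, right has 4 {ash, cedar, lime, teak}.
  Root kale: left subtree has 2 nodes {fir, yew}, right has 0 { }.
    Root yew: left subtree has 1 node {fir}, right has 0 { }.
  Root lime: left subtree has 2 nodes {ash, cedar}, right has 1 {teak}.
    Root ash: left subtree has 0 nodes { }, right has 1 {cedar}.

reed kale yew fir lime ash cedar teak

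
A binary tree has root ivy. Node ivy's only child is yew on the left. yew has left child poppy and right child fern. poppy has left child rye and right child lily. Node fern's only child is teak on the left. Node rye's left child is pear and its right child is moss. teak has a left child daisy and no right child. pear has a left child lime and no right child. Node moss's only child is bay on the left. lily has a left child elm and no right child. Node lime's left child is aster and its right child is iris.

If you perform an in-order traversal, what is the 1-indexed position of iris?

3

In-order visits the left subtree, then the node, then the right subtree.
At ivy: go left to yew.
  At yew: go left to poppy.
    At poppy: go left to rye.
      At rye: go left to pear.
        At pear: go left to lime.
          At lime: go left to aster.
            aster is a leaf — visit aster.
          Visit lime.
          At lime: go right to iris.
            iris is a leaf — visit iris.
        Visit pear.
        At pear: no right child.
      Visit rye.
      At rye: go right to moss.
        At moss: go left to bay.
          bay is a leaf — visit bay.
        Visit moss.
        At moss: no right child.
    Visit poppy.
    At poppy: go right to lily.
      At lily: go left to elm.
        elm is a leaf — visit elm.
      Visit lily.
      At lily: no right child.
  Visit yew.
  At yew: go right to fern.
    At fern: go left to teak.
      At teak: go left to daisy.
        daisy is a leaf — visit daisy.
      Visit teak.
      At teak: no right child.
    Visit fern.
    At fern: no right child.
Visit ivy.
At ivy: no right child.
Full in-order sequence: aster, lime, iris, pear, rye, bay, moss, poppy, elm, lily, yew, daisy, teak, fern, ivy.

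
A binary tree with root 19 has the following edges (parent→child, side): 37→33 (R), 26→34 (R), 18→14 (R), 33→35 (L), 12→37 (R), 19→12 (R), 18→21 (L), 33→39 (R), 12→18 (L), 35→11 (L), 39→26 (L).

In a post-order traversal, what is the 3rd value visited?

Post-order visits the left subtree, then the right subtree, then the node.
At 19: no left child.
At 19: go right to 12.
  At 12: go left to 18.
    At 18: go left to 21.
      21 is a leaf — visit 21.
    At 18: go right to 14.
      14 is a leaf — visit 14.
    Visit 18.
  At 12: go right to 37.
    At 37: no left child.
    At 37: go right to 33.
      At 33: go left to 35.
        At 35: go left to 11.
          11 is a leaf — visit 11.
        At 35: no right child.
        Visit 35.
      At 33: go right to 39.
        At 39: go left to 26.
          At 26: no left child.
          At 26: go right to 34.
            34 is a leaf — visit 34.
          Visit 26.
        At 39: no right child.
        Visit 39.
      Visit 33.
    Visit 37.
  Visit 12.
Visit 19.
Full post-order sequence: 21, 14, 18, 11, 35, 34, 26, 39, 33, 37, 12, 19.

18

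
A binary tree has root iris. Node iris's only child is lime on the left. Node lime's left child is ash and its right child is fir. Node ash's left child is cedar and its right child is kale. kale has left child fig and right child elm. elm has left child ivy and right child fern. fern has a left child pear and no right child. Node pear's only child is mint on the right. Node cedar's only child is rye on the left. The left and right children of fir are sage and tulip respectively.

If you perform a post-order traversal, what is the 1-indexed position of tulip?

12

Post-order visits the left subtree, then the right subtree, then the node.
At iris: go left to lime.
  At lime: go left to ash.
    At ash: go left to cedar.
      At cedar: go left to rye.
        rye is a leaf — visit rye.
      At cedar: no right child.
      Visit cedar.
    At ash: go right to kale.
      At kale: go left to fig.
        fig is a leaf — visit fig.
      At kale: go right to elm.
        At elm: go left to ivy.
          ivy is a leaf — visit ivy.
        At elm: go right to fern.
          At fern: go left to pear.
            At pear: no left child.
            At pear: go right to mint.
              mint is a leaf — visit mint.
            Visit pear.
          At fern: no right child.
          Visit fern.
        Visit elm.
      Visit kale.
    Visit ash.
  At lime: go right to fir.
    At fir: go left to sage.
      sage is a leaf — visit sage.
    At fir: go right to tulip.
      tulip is a leaf — visit tulip.
    Visit fir.
  Visit lime.
At iris: no right child.
Visit iris.
Full post-order sequence: rye, cedar, fig, ivy, mint, pear, fern, elm, kale, ash, sage, tulip, fir, lime, iris.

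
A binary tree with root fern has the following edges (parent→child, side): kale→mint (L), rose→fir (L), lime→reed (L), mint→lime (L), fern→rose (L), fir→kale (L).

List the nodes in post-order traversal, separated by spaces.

Post-order visits the left subtree, then the right subtree, then the node.
At fern: go left to rose.
  At rose: go left to fir.
    At fir: go left to kale.
      At kale: go left to mint.
        At mint: go left to lime.
          At lime: go left to reed.
            reed is a leaf — visit reed.
          At lime: no right child.
          Visit lime.
        At mint: no right child.
        Visit mint.
      At kale: no right child.
      Visit kale.
    At fir: no right child.
    Visit fir.
  At rose: no right child.
  Visit rose.
At fern: no right child.
Visit fern.

reed lime mint kale fir rose fern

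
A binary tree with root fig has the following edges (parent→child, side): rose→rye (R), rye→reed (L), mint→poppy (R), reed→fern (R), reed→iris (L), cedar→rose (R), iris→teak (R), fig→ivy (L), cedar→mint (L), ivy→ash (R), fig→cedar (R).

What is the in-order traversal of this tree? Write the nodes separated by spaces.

In-order visits the left subtree, then the node, then the right subtree.
At fig: go left to ivy.
  At ivy: no left child.
  Visit ivy.
  At ivy: go right to ash.
    ash is a leaf — visit ash.
Visit fig.
At fig: go right to cedar.
  At cedar: go left to mint.
    At mint: no left child.
    Visit mint.
    At mint: go right to poppy.
      poppy is a leaf — visit poppy.
  Visit cedar.
  At cedar: go right to rose.
    At rose: no left child.
    Visit rose.
    At rose: go right to rye.
      At rye: go left to reed.
        At reed: go left to iris.
          At iris: no left child.
          Visit iris.
          At iris: go right to teak.
            teak is a leaf — visit teak.
        Visit reed.
        At reed: go right to fern.
          fern is a leaf — visit fern.
      Visit rye.
      At rye: no right child.

ivy ash fig mint poppy cedar rose iris teak reed fern rye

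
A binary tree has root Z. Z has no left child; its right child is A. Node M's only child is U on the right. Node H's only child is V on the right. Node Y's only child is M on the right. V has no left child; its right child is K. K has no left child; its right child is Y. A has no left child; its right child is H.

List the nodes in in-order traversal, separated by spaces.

In-order visits the left subtree, then the node, then the right subtree.
At Z: no left child.
Visit Z.
At Z: go right to A.
  At A: no left child.
  Visit A.
  At A: go right to H.
    At H: no left child.
    Visit H.
    At H: go right to V.
      At V: no left child.
      Visit V.
      At V: go right to K.
        At K: no left child.
        Visit K.
        At K: go right to Y.
          At Y: no left child.
          Visit Y.
          At Y: go right to M.
            At M: no left child.
            Visit M.
            At M: go right to U.
              U is a leaf — visit U.

Z A H V K Y M U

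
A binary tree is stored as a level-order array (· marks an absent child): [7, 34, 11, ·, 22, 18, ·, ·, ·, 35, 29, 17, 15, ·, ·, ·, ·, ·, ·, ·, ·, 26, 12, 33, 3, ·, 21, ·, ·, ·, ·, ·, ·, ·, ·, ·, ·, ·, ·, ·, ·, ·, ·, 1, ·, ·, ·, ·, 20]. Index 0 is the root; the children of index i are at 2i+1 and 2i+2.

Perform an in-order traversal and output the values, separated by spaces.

34 35 22 1 26 29 12 7 33 20 17 3 18 15 21 11

In-order visits the left subtree, then the node, then the right subtree.
At 7: go left to 34.
  At 34: no left child.
  Visit 34.
  At 34: go right to 22.
    At 22: go left to 35.
      35 is a leaf — visit 35.
    Visit 22.
    At 22: go right to 29.
      At 29: go left to 26.
        At 26: go left to 1.
          1 is a leaf — visit 1.
        Visit 26.
        At 26: no right child.
      Visit 29.
      At 29: go right to 12.
        12 is a leaf — visit 12.
Visit 7.
At 7: go right to 11.
  At 11: go left to 18.
    At 18: go left to 17.
      At 17: go left to 33.
        At 33: no left child.
        Visit 33.
        At 33: go right to 20.
          20 is a leaf — visit 20.
      Visit 17.
      At 17: go right to 3.
        3 is a leaf — visit 3.
    Visit 18.
    At 18: go right to 15.
      At 15: no left child.
      Visit 15.
      At 15: go right to 21.
        21 is a leaf — visit 21.
  Visit 11.
  At 11: no right child.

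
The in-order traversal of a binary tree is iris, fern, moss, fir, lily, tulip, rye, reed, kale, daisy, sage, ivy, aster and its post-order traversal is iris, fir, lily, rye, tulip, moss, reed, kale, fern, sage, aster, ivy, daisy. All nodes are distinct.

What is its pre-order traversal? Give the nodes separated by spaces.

The last element of post-order is the root; it splits in-order into left and right subtrees.
Root daisy: left subtree has 9 nodes {iris, fern, moss, fir, lily, tulip, rye, reed, kale}, right has 3 {sage, ivy, aster}.
  Root fern: left subtree has 1 node {iris}, right has 7 {moss, fir, lily, tulip, rye, reed, kale}.
    Root kale: left subtree has 6 nodes {moss, fir, lily, tulip, rye, reed}, right has 0 { }.
      Root reed: left subtree has 5 nodes {moss, fir, lily, tulip, rye}, right has 0 { }.
        Root moss: left subtree has 0 nodes { }, right has 4 {fir, lily, tulip, rye}.
          Root tulip: left subtree has 2 nodes {fir, lily}, right has 1 {rye}.
            Root lily: left subtree has 1 node {fir}, right has 0 { }.
  Root ivy: left subtree has 1 node {sage}, right has 1 {aster}.

daisy fern iris kale reed moss tulip lily fir rye ivy sage aster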